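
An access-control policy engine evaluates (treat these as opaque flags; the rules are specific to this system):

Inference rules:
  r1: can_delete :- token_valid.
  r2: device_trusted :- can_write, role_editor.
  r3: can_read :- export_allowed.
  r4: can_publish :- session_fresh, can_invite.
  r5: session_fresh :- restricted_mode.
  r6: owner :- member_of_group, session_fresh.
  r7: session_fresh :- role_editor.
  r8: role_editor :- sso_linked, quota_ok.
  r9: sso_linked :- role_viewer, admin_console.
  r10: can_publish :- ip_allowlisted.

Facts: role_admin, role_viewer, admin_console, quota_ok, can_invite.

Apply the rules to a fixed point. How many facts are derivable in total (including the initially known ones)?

9

Round 1: r9 [sso_linked :- role_viewer, admin_console.]. New: sso_linked.
Round 2: r8 [role_editor :- sso_linked, quota_ok.]. New: role_editor.
Round 3: r7 [session_fresh :- role_editor.]. New: session_fresh.
Round 4: r4 [can_publish :- session_fresh, can_invite.]. New: can_publish.
Closure: {admin_console, can_invite, can_publish, quota_ok, role_admin, role_editor, role_viewer, session_fresh, sso_linked} — 9 facts.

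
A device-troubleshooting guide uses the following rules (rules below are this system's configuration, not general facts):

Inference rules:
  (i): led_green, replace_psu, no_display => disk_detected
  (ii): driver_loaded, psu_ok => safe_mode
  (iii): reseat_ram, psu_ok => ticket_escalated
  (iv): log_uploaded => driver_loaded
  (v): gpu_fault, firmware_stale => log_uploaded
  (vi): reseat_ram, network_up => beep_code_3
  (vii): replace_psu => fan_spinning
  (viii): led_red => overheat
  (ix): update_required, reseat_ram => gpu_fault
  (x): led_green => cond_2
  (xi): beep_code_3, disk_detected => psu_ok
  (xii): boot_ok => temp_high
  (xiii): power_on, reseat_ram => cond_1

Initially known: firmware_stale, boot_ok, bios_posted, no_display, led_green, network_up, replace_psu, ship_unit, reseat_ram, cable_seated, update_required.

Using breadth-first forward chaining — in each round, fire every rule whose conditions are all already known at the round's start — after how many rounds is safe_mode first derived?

Round 1 fires (i), (vi), (vii), (ix), (x), (xii), giving disk_detected, beep_code_3, fan_spinning, gpu_fault, cond_2, temp_high.
Round 2 fires (v), (xi), giving log_uploaded, psu_ok.
Round 3 fires (iii), (iv), giving ticket_escalated, driver_loaded.
Round 4 fires (ii), giving safe_mode.
safe_mode first appears in round 4.

4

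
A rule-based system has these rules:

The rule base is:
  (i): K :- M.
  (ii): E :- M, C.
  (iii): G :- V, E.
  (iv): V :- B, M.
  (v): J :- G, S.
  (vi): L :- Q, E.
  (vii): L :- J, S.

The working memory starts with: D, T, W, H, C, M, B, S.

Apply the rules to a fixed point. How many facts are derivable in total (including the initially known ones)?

Round 1: (i) [K :- M.]; (ii) [E :- M, C.]; (iv) [V :- B, M.]. Adds K, E, V.
Round 2: (iii) [G :- V, E.]. Adds G.
Round 3: (v) [J :- G, S.]. Adds J.
Round 4: (vii) [L :- J, S.]. Adds L.
Closure: {B, C, D, E, G, H, J, K, L, M, S, T, V, W} — 14 facts.

14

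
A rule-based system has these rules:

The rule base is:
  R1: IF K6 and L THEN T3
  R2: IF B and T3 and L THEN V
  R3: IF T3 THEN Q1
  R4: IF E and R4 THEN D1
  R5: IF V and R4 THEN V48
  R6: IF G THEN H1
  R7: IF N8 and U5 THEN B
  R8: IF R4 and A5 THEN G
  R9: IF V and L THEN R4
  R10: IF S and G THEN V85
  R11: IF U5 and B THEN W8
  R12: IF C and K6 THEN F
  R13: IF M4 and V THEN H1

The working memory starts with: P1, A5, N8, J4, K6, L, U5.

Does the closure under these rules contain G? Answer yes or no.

Round 1: R1 [IF K6 and L THEN T3]; R7 [IF N8 and U5 THEN B]. Adds T3, B.
Round 2: R2 [IF B and T3 and L THEN V]; R3 [IF T3 THEN Q1]; R11 [IF U5 and B THEN W8]. Adds V, Q1, W8.
Round 3: R9 [IF V and L THEN R4]. Adds R4.
Round 4: R5 [IF V and R4 THEN V48]; R8 [IF R4 and A5 THEN G]. Adds V48, G.
Round 5: R6 [IF G THEN H1]. Adds H1.
G appears in round 4, so it is derivable.

yes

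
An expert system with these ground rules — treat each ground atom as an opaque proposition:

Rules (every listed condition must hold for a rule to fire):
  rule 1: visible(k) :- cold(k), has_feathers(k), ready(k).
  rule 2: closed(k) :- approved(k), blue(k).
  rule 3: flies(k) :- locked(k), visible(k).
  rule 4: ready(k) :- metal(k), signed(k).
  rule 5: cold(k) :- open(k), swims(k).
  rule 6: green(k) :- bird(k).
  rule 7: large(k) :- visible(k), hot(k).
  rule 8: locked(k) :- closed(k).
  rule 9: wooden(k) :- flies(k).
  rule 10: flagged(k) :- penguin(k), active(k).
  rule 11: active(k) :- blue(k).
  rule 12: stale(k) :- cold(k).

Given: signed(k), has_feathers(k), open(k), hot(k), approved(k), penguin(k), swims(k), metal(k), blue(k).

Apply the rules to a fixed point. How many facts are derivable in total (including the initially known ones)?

20

Round 1: rule 2 [closed(k) :- approved(k), blue(k).]; rule 4 [ready(k) :- metal(k), signed(k).]; rule 5 [cold(k) :- open(k), swims(k).]; rule 11 [active(k) :- blue(k).]. Adds closed(k), ready(k), cold(k), active(k).
Round 2: rule 1 [visible(k) :- cold(k), has_feathers(k), ready(k).]; rule 8 [locked(k) :- closed(k).]; rule 10 [flagged(k) :- penguin(k), active(k).]; rule 12 [stale(k) :- cold(k).]. Adds visible(k), locked(k), flagged(k), stale(k).
Round 3: rule 3 [flies(k) :- locked(k), visible(k).]; rule 7 [large(k) :- visible(k), hot(k).]. Adds flies(k), large(k).
Round 4: rule 9 [wooden(k) :- flies(k).]. Adds wooden(k).
Closure: {active(k), approved(k), blue(k), closed(k), cold(k), flagged(k), flies(k), has_feathers(k), hot(k), large(k), locked(k), metal(k), open(k), penguin(k), ready(k), signed(k), stale(k), swims(k), visible(k), wooden(k)} — 20 facts.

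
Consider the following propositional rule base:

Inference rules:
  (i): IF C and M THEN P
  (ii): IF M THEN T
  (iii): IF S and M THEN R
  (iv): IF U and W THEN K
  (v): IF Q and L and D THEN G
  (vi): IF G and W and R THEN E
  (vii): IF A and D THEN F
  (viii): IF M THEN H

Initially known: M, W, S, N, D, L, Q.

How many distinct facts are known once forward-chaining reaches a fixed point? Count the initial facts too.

12

Round 1 — (ii), (iii), (v), (viii), derive T, R, G, H.
Round 2 — (vi), derive E.
Closure: {D, E, G, H, L, M, N, Q, R, S, T, W} — 12 facts.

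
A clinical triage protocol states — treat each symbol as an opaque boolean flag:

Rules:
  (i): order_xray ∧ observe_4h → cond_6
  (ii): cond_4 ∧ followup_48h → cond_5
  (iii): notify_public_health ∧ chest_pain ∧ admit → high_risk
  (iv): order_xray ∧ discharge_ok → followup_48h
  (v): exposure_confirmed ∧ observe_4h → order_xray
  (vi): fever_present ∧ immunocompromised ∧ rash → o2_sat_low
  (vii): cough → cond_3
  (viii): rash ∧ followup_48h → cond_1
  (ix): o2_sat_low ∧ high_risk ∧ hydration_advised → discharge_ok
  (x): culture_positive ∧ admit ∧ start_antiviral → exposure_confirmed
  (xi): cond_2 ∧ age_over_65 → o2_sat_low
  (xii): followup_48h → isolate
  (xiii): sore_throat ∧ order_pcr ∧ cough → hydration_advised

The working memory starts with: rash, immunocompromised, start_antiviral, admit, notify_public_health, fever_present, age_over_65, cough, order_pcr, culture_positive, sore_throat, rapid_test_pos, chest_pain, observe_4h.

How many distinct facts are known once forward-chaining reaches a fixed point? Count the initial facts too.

Round 1: (iii) [notify_public_health ∧ chest_pain ∧ admit → high_risk]; (vi) [fever_present ∧ immunocompromised ∧ rash → o2_sat_low]; (vii) [cough → cond_3]; (x) [culture_positive ∧ admit ∧ start_antiviral → exposure_confirmed]; (xiii) [sore_throat ∧ order_pcr ∧ cough → hydration_advised]. Adds high_risk, o2_sat_low, cond_3, exposure_confirmed, hydration_advised.
Round 2: (v) [exposure_confirmed ∧ observe_4h → order_xray]; (ix) [o2_sat_low ∧ high_risk ∧ hydration_advised → discharge_ok]. Adds order_xray, discharge_ok.
Round 3: (i) [order_xray ∧ observe_4h → cond_6]; (iv) [order_xray ∧ discharge_ok → followup_48h]. Adds cond_6, followup_48h.
Round 4: (viii) [rash ∧ followup_48h → cond_1]; (xii) [followup_48h → isolate]. Adds cond_1, isolate.
Closure: {admit, age_over_65, chest_pain, cond_1, cond_3, cond_6, cough, culture_positive, discharge_ok, exposure_confirmed, fever_present, followup_48h, high_risk, hydration_advised, immunocompromised, isolate, notify_public_health, o2_sat_low, observe_4h, order_pcr, order_xray, rapid_test_pos, rash, sore_throat, start_antiviral} — 25 facts.

25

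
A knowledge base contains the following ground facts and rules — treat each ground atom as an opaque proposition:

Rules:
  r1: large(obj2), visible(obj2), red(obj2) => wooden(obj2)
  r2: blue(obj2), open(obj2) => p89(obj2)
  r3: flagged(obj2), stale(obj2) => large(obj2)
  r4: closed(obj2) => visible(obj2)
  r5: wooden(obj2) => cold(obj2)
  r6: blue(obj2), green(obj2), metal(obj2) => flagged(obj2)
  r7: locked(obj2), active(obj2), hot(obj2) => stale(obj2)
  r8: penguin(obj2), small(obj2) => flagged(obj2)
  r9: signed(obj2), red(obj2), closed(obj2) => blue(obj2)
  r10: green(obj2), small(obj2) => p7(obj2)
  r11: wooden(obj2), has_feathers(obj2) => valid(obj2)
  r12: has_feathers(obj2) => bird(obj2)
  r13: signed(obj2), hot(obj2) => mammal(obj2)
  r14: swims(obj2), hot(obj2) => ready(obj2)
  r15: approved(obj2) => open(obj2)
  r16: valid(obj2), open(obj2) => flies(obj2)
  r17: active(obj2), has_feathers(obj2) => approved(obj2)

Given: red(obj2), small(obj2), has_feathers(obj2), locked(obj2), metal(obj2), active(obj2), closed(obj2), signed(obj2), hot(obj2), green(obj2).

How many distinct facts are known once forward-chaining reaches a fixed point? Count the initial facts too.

Round 1 — r4, r7, r9, r10, r12, r13, r17, derive visible(obj2), stale(obj2), blue(obj2), p7(obj2), bird(obj2), mammal(obj2), approved(obj2).
Round 2 — r6, r15, derive flagged(obj2), open(obj2).
Round 3 — r2, r3, derive p89(obj2), large(obj2).
Round 4 — r1, derive wooden(obj2).
Round 5 — r5, r11, derive cold(obj2), valid(obj2).
Round 6 — r16, derive flies(obj2).
Closure: {active(obj2), approved(obj2), bird(obj2), blue(obj2), closed(obj2), cold(obj2), flagged(obj2), flies(obj2), green(obj2), has_feathers(obj2), hot(obj2), large(obj2), locked(obj2), mammal(obj2), metal(obj2), open(obj2), p7(obj2), p89(obj2), red(obj2), signed(obj2), small(obj2), stale(obj2), valid(obj2), visible(obj2), wooden(obj2)} — 25 facts.

25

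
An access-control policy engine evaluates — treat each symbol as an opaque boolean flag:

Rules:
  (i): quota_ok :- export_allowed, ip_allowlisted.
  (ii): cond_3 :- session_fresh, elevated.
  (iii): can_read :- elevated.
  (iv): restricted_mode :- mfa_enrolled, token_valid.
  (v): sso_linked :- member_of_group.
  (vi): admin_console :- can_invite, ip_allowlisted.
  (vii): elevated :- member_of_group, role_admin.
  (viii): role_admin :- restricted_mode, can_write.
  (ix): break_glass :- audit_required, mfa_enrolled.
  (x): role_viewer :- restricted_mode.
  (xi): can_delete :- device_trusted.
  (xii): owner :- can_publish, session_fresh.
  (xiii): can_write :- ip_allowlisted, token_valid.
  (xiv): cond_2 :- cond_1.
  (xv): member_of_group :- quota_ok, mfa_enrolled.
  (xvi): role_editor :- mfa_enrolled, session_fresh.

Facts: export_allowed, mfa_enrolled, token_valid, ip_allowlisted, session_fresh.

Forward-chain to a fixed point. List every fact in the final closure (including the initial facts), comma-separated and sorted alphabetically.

can_read, can_write, cond_3, elevated, export_allowed, ip_allowlisted, member_of_group, mfa_enrolled, quota_ok, restricted_mode, role_admin, role_editor, role_viewer, session_fresh, sso_linked, token_valid

Round 1: (i) [quota_ok :- export_allowed, ip_allowlisted.]; (iv) [restricted_mode :- mfa_enrolled, token_valid.]; (xiii) [can_write :- ip_allowlisted, token_valid.]; (xvi) [role_editor :- mfa_enrolled, session_fresh.]. New: quota_ok, restricted_mode, can_write, role_editor.
Round 2: (viii) [role_admin :- restricted_mode, can_write.]; (x) [role_viewer :- restricted_mode.]; (xv) [member_of_group :- quota_ok, mfa_enrolled.]. New: role_admin, role_viewer, member_of_group.
Round 3: (v) [sso_linked :- member_of_group.]; (vii) [elevated :- member_of_group, role_admin.]. New: sso_linked, elevated.
Round 4: (ii) [cond_3 :- session_fresh, elevated.]; (iii) [can_read :- elevated.]. New: cond_3, can_read.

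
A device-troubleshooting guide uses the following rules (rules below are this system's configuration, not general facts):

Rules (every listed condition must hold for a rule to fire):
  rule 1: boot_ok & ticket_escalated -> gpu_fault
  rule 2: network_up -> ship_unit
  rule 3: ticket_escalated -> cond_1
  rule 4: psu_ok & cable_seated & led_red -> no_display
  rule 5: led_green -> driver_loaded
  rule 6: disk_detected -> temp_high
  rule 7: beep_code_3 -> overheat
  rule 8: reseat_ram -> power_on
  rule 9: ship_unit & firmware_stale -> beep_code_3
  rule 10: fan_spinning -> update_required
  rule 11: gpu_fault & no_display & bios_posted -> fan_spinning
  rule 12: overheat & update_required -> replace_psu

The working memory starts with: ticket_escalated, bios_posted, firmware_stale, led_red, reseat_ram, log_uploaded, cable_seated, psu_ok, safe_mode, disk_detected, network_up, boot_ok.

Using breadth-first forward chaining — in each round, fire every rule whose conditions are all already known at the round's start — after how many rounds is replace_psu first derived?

4

Round 1: rule 1 [boot_ok & ticket_escalated -> gpu_fault]; rule 2 [network_up -> ship_unit]; rule 3 [ticket_escalated -> cond_1]; rule 4 [psu_ok & cable_seated & led_red -> no_display]; rule 6 [disk_detected -> temp_high]; rule 8 [reseat_ram -> power_on]. Adds gpu_fault, ship_unit, cond_1, no_display, temp_high, power_on.
Round 2: rule 9 [ship_unit & firmware_stale -> beep_code_3]; rule 11 [gpu_fault & no_display & bios_posted -> fan_spinning]. Adds beep_code_3, fan_spinning.
Round 3: rule 7 [beep_code_3 -> overheat]; rule 10 [fan_spinning -> update_required]. Adds overheat, update_required.
Round 4: rule 12 [overheat & update_required -> replace_psu]. Adds replace_psu.
replace_psu first appears in round 4.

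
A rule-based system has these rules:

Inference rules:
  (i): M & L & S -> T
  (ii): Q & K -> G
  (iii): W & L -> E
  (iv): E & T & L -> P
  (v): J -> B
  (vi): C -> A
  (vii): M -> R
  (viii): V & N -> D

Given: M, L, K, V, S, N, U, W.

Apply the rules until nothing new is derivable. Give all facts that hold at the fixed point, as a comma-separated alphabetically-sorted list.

D, E, K, L, M, N, P, R, S, T, U, V, W

Round 1: (i) [M & L & S -> T]; (iii) [W & L -> E]; (vii) [M -> R]; (viii) [V & N -> D]. New: T, E, R, D.
Round 2: (iv) [E & T & L -> P]. New: P.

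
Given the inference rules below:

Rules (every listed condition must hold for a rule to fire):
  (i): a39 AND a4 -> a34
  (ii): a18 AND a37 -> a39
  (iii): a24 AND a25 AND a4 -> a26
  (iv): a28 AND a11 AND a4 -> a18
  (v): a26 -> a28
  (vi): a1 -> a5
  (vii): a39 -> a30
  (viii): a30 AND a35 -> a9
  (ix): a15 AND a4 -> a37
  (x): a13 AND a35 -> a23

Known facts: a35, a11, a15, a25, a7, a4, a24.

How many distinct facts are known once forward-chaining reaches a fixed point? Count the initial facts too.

15

Round 1: (iii) [a24 AND a25 AND a4 -> a26]; (ix) [a15 AND a4 -> a37]. New: a26, a37.
Round 2: (v) [a26 -> a28]. New: a28.
Round 3: (iv) [a28 AND a11 AND a4 -> a18]. New: a18.
Round 4: (ii) [a18 AND a37 -> a39]. New: a39.
Round 5: (i) [a39 AND a4 -> a34]; (vii) [a39 -> a30]. New: a34, a30.
Round 6: (viii) [a30 AND a35 -> a9]. New: a9.
Closure: {a11, a15, a18, a24, a25, a26, a28, a30, a34, a35, a37, a39, a4, a7, a9} — 15 facts.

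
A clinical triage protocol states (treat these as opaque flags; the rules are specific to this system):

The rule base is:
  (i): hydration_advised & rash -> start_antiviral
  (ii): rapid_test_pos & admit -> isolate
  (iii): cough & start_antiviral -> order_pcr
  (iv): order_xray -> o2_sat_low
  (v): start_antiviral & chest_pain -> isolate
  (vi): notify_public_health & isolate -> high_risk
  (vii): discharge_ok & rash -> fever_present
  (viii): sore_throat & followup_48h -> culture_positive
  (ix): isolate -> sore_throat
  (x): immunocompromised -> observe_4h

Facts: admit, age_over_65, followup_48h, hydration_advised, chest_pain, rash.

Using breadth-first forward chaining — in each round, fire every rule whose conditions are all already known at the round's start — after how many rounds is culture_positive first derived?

[1] (i) [hydration_advised & rash -> start_antiviral]. ⇒ new: start_antiviral.
[2] (v) [start_antiviral & chest_pain -> isolate]. ⇒ new: isolate.
[3] (ix) [isolate -> sore_throat]. ⇒ new: sore_throat.
[4] (viii) [sore_throat & followup_48h -> culture_positive]. ⇒ new: culture_positive.
culture_positive first appears in round 4.

4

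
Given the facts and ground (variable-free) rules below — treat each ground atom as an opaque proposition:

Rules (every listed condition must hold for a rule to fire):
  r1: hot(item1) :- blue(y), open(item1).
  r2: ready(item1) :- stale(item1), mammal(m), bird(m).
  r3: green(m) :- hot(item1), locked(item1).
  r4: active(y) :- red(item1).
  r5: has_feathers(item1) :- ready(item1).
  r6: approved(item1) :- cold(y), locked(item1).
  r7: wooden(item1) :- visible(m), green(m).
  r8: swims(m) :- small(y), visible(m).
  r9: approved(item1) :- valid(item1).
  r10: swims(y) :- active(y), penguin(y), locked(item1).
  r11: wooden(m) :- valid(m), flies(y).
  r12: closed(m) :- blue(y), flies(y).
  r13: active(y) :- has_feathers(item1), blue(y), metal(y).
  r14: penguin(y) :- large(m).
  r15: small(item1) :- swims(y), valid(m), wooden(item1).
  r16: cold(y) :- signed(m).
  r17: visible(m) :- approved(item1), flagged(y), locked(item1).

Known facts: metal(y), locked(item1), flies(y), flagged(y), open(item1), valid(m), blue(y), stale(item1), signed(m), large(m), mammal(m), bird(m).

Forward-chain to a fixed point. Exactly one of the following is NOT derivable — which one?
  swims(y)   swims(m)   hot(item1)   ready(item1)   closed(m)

swims(m)

Round 1 — r1, r2, r11, r12, r14, r16, derive hot(item1), ready(item1), wooden(m), closed(m), penguin(y), cold(y).
Round 2 — r3, r5, r6, derive green(m), has_feathers(item1), approved(item1).
Round 3 — r13, r17, derive active(y), visible(m).
Round 4 — r7, r10, derive wooden(item1), swims(y).
Round 5 — r15, derive small(item1).
Derived: closed(m) (round 1), ready(item1) (round 1), hot(item1) (round 1), swims(y) (round 4). swims(m) never appears in any round.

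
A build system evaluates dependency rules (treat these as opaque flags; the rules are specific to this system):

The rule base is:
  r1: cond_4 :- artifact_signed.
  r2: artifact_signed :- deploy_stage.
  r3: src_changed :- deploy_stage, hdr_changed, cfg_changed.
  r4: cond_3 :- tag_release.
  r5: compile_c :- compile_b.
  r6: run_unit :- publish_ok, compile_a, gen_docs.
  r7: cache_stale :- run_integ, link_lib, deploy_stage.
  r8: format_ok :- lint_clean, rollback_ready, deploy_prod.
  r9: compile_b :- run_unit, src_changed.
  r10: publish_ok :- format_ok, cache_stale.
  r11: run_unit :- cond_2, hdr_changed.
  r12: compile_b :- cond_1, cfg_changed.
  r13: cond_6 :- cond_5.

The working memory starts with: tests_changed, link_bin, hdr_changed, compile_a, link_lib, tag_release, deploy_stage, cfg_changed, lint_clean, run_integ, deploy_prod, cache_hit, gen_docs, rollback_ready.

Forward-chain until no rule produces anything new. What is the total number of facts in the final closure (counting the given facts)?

Round 1: r2 [artifact_signed :- deploy_stage.]; r3 [src_changed :- deploy_stage, hdr_changed, cfg_changed.]; r4 [cond_3 :- tag_release.]; r7 [cache_stale :- run_integ, link_lib, deploy_stage.]; r8 [format_ok :- lint_clean, rollback_ready, deploy_prod.]. New: artifact_signed, src_changed, cond_3, cache_stale, format_ok.
Round 2: r1 [cond_4 :- artifact_signed.]; r10 [publish_ok :- format_ok, cache_stale.]. New: cond_4, publish_ok.
Round 3: r6 [run_unit :- publish_ok, compile_a, gen_docs.]. New: run_unit.
Round 4: r9 [compile_b :- run_unit, src_changed.]. New: compile_b.
Round 5: r5 [compile_c :- compile_b.]. New: compile_c.
Closure: {artifact_signed, cache_hit, cache_stale, cfg_changed, compile_a, compile_b, compile_c, cond_3, cond_4, deploy_prod, deploy_stage, format_ok, gen_docs, hdr_changed, link_bin, link_lib, lint_clean, publish_ok, rollback_ready, run_integ, run_unit, src_changed, tag_release, tests_changed} — 24 facts.

24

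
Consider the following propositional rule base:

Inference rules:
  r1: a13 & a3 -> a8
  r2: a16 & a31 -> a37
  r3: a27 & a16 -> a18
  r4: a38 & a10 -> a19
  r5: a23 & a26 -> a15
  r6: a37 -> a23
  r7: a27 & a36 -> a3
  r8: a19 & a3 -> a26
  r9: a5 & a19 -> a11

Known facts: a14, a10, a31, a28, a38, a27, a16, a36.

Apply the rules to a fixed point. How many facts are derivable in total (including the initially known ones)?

15

Round 1 — r2, r3, r4, r7, derive a37, a18, a19, a3.
Round 2 — r6, r8, derive a23, a26.
Round 3 — r5, derive a15.
Closure: {a10, a14, a15, a16, a18, a19, a23, a26, a27, a28, a3, a31, a36, a37, a38} — 15 facts.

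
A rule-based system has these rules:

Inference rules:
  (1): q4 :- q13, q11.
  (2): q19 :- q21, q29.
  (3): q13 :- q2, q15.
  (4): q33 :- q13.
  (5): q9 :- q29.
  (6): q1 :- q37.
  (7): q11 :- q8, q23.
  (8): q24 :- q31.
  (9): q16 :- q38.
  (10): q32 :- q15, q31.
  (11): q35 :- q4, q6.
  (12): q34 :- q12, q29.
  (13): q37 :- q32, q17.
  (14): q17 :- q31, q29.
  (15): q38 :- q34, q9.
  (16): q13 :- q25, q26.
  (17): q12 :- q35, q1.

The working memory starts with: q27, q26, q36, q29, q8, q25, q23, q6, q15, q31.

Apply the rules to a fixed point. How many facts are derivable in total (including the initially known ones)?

[1] (5) [q9 :- q29.]; (7) [q11 :- q8, q23.]; (8) [q24 :- q31.]; (10) [q32 :- q15, q31.]; (14) [q17 :- q31, q29.]; (16) [q13 :- q25, q26.]. ⇒ new: q9, q11, q24, q32, q17, q13.
[2] (1) [q4 :- q13, q11.]; (4) [q33 :- q13.]; (13) [q37 :- q32, q17.]. ⇒ new: q4, q33, q37.
[3] (6) [q1 :- q37.]; (11) [q35 :- q4, q6.]. ⇒ new: q1, q35.
[4] (17) [q12 :- q35, q1.]. ⇒ new: q12.
[5] (12) [q34 :- q12, q29.]. ⇒ new: q34.
[6] (15) [q38 :- q34, q9.]. ⇒ new: q38.
[7] (9) [q16 :- q38.]. ⇒ new: q16.
Closure: {q1, q11, q12, q13, q15, q16, q17, q23, q24, q25, q26, q27, q29, q31, q32, q33, q34, q35, q36, q37, q38, q4, q6, q8, q9} — 25 facts.

25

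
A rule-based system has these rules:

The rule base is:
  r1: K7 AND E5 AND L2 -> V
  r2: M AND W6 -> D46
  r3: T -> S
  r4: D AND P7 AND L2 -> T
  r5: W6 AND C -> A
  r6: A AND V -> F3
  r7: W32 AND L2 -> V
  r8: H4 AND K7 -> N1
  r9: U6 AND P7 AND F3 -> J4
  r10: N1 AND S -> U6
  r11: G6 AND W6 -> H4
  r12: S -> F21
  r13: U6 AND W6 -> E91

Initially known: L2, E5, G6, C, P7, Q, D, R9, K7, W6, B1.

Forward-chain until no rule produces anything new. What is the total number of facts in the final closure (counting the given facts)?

22

Round 1 fires r1, r4, r5, r11, giving V, T, A, H4.
Round 2 fires r3, r6, r8, giving S, F3, N1.
Round 3 fires r10, r12, giving U6, F21.
Round 4 fires r9, r13, giving J4, E91.
Closure: {A, B1, C, D, E5, E91, F21, F3, G6, H4, J4, K7, L2, N1, P7, Q, R9, S, T, U6, V, W6} — 22 facts.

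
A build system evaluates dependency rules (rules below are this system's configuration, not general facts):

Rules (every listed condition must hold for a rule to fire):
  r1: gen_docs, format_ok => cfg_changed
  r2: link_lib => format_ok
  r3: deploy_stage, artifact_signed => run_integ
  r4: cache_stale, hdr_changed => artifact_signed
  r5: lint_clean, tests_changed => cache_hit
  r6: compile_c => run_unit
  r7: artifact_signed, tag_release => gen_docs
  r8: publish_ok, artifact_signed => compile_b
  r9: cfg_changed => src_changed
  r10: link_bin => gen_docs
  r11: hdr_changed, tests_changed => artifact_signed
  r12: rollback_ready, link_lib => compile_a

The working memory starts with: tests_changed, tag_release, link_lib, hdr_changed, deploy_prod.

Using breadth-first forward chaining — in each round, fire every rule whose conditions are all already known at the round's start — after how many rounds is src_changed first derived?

4

Round 1: r2 [link_lib => format_ok]; r11 [hdr_changed, tests_changed => artifact_signed]. Adds format_ok, artifact_signed.
Round 2: r7 [artifact_signed, tag_release => gen_docs]. Adds gen_docs.
Round 3: r1 [gen_docs, format_ok => cfg_changed]. Adds cfg_changed.
Round 4: r9 [cfg_changed => src_changed]. Adds src_changed.
src_changed first appears in round 4.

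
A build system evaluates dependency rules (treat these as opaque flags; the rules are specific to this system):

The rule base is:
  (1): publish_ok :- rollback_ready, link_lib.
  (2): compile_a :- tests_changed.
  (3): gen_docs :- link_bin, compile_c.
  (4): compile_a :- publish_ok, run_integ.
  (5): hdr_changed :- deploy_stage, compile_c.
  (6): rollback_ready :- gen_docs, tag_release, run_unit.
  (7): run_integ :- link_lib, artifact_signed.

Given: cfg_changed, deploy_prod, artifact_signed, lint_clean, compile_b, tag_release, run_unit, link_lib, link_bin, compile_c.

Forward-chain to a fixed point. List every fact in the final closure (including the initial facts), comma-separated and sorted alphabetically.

Round 1: (3) [gen_docs :- link_bin, compile_c.]; (7) [run_integ :- link_lib, artifact_signed.]. Adds gen_docs, run_integ.
Round 2: (6) [rollback_ready :- gen_docs, tag_release, run_unit.]. Adds rollback_ready.
Round 3: (1) [publish_ok :- rollback_ready, link_lib.]. Adds publish_ok.
Round 4: (4) [compile_a :- publish_ok, run_integ.]. Adds compile_a.

artifact_signed, cfg_changed, compile_a, compile_b, compile_c, deploy_prod, gen_docs, link_bin, link_lib, lint_clean, publish_ok, rollback_ready, run_integ, run_unit, tag_release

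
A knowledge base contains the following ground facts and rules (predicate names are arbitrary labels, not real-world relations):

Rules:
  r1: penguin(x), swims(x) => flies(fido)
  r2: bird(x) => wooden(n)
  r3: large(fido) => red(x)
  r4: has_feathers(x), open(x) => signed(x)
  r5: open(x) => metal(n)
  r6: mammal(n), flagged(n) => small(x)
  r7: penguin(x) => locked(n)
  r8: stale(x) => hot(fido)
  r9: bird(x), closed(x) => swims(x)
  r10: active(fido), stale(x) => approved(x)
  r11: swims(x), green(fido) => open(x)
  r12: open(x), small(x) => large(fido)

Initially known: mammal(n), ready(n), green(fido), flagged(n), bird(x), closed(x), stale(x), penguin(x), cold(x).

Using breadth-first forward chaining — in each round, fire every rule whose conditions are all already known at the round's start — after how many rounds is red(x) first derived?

4

[1] r2 [bird(x) => wooden(n)]; r6 [mammal(n), flagged(n) => small(x)]; r7 [penguin(x) => locked(n)]; r8 [stale(x) => hot(fido)]; r9 [bird(x), closed(x) => swims(x)]. ⇒ new: wooden(n), small(x), locked(n), hot(fido), swims(x).
[2] r1 [penguin(x), swims(x) => flies(fido)]; r11 [swims(x), green(fido) => open(x)]. ⇒ new: flies(fido), open(x).
[3] r5 [open(x) => metal(n)]; r12 [open(x), small(x) => large(fido)]. ⇒ new: metal(n), large(fido).
[4] r3 [large(fido) => red(x)]. ⇒ new: red(x).
red(x) first appears in round 4.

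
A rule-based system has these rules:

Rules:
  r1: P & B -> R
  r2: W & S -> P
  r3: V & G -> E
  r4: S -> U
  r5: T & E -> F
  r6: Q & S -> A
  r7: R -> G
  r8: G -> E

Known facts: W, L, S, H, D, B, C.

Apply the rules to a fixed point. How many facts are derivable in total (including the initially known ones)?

12

Round 1: r2 [W & S -> P]; r4 [S -> U]. Adds P, U.
Round 2: r1 [P & B -> R]. Adds R.
Round 3: r7 [R -> G]. Adds G.
Round 4: r8 [G -> E]. Adds E.
Closure: {B, C, D, E, G, H, L, P, R, S, U, W} — 12 facts.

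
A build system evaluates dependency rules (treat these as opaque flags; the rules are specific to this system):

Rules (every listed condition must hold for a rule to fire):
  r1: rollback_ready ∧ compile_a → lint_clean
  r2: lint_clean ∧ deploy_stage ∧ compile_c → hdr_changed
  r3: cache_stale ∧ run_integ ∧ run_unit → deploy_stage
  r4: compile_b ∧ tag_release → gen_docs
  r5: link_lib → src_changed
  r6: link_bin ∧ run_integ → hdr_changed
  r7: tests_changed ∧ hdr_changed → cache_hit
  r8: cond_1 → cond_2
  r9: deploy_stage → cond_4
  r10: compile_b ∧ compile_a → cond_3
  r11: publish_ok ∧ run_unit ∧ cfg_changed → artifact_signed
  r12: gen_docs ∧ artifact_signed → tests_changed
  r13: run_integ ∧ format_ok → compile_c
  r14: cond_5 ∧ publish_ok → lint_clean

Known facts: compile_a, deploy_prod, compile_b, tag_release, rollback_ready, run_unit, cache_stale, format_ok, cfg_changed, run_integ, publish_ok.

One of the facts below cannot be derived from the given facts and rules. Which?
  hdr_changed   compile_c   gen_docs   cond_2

cond_2

[1] r1 [rollback_ready ∧ compile_a → lint_clean]; r3 [cache_stale ∧ run_integ ∧ run_unit → deploy_stage]; r4 [compile_b ∧ tag_release → gen_docs]; r10 [compile_b ∧ compile_a → cond_3]; r11 [publish_ok ∧ run_unit ∧ cfg_changed → artifact_signed]; r13 [run_integ ∧ format_ok → compile_c]. ⇒ new: lint_clean, deploy_stage, gen_docs, cond_3, artifact_signed, compile_c.
[2] r2 [lint_clean ∧ deploy_stage ∧ compile_c → hdr_changed]; r9 [deploy_stage → cond_4]; r12 [gen_docs ∧ artifact_signed → tests_changed]. ⇒ new: hdr_changed, cond_4, tests_changed.
[3] r7 [tests_changed ∧ hdr_changed → cache_hit]. ⇒ new: cache_hit.
Derived: gen_docs (round 1), compile_c (round 1), hdr_changed (round 2). cond_2 never appears in any round.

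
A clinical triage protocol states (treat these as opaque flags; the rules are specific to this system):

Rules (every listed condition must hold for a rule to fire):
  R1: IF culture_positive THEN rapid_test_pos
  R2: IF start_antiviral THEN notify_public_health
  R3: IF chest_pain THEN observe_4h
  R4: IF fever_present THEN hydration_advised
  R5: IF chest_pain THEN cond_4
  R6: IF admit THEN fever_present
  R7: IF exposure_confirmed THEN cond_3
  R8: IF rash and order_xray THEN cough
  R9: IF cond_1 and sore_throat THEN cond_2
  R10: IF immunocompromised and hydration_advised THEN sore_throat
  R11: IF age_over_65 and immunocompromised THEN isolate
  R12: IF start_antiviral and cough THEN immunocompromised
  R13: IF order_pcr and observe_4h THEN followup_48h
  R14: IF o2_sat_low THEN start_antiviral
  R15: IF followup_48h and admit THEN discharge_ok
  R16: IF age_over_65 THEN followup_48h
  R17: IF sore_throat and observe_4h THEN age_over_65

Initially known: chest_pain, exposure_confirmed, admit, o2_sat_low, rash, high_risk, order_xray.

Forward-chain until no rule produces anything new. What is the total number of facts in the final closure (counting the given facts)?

[1] R3 [IF chest_pain THEN observe_4h]; R5 [IF chest_pain THEN cond_4]; R6 [IF admit THEN fever_present]; R7 [IF exposure_confirmed THEN cond_3]; R8 [IF rash and order_xray THEN cough]; R14 [IF o2_sat_low THEN start_antiviral]. ⇒ new: observe_4h, cond_4, fever_present, cond_3, cough, start_antiviral.
[2] R2 [IF start_antiviral THEN notify_public_health]; R4 [IF fever_present THEN hydration_advised]; R12 [IF start_antiviral and cough THEN immunocompromised]. ⇒ new: notify_public_health, hydration_advised, immunocompromised.
[3] R10 [IF immunocompromised and hydration_advised THEN sore_throat]. ⇒ new: sore_throat.
[4] R17 [IF sore_throat and observe_4h THEN age_over_65]. ⇒ new: age_over_65.
[5] R11 [IF age_over_65 and immunocompromised THEN isolate]; R16 [IF age_over_65 THEN followup_48h]. ⇒ new: isolate, followup_48h.
[6] R15 [IF followup_48h and admit THEN discharge_ok]. ⇒ new: discharge_ok.
Closure: {admit, age_over_65, chest_pain, cond_3, cond_4, cough, discharge_ok, exposure_confirmed, fever_present, followup_48h, high_risk, hydration_advised, immunocompromised, isolate, notify_public_health, o2_sat_low, observe_4h, order_xray, rash, sore_throat, start_antiviral} — 21 facts.

21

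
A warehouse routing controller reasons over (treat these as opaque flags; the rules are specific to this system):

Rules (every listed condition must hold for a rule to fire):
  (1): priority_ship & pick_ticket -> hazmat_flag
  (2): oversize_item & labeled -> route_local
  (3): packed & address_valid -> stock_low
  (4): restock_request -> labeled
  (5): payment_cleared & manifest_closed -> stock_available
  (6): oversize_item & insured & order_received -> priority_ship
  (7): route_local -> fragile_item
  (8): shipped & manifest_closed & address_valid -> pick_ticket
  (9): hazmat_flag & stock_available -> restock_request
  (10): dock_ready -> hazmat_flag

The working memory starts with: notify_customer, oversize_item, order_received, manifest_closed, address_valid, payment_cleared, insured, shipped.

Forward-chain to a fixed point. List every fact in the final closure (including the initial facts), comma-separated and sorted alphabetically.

Round 1 fires (5), (6), (8), giving stock_available, priority_ship, pick_ticket.
Round 2 fires (1), giving hazmat_flag.
Round 3 fires (9), giving restock_request.
Round 4 fires (4), giving labeled.
Round 5 fires (2), giving route_local.
Round 6 fires (7), giving fragile_item.

address_valid, fragile_item, hazmat_flag, insured, labeled, manifest_closed, notify_customer, order_received, oversize_item, payment_cleared, pick_ticket, priority_ship, restock_request, route_local, shipped, stock_available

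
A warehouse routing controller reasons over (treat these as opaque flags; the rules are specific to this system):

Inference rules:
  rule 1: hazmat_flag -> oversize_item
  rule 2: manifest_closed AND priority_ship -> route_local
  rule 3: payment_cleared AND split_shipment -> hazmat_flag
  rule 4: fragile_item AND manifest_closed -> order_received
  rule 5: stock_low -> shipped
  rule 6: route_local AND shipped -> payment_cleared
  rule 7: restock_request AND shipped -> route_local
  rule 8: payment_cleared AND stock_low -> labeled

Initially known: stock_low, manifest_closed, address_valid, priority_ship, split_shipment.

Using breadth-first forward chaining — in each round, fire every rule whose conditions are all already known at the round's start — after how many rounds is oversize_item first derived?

Round 1: rule 2 [manifest_closed AND priority_ship -> route_local]; rule 5 [stock_low -> shipped]. Adds route_local, shipped.
Round 2: rule 6 [route_local AND shipped -> payment_cleared]. Adds payment_cleared.
Round 3: rule 3 [payment_cleared AND split_shipment -> hazmat_flag]; rule 8 [payment_cleared AND stock_low -> labeled]. Adds hazmat_flag, labeled.
Round 4: rule 1 [hazmat_flag -> oversize_item]. Adds oversize_item.
oversize_item first appears in round 4.

4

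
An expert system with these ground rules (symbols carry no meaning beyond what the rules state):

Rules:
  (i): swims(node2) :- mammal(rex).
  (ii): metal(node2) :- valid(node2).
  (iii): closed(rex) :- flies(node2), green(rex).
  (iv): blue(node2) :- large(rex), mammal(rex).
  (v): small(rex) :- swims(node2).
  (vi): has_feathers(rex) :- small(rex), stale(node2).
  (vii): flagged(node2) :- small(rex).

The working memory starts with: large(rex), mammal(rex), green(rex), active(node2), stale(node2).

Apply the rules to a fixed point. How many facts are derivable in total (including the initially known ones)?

Round 1: (i) [swims(node2) :- mammal(rex).]; (iv) [blue(node2) :- large(rex), mammal(rex).]. New: swims(node2), blue(node2).
Round 2: (v) [small(rex) :- swims(node2).]. New: small(rex).
Round 3: (vi) [has_feathers(rex) :- small(rex), stale(node2).]; (vii) [flagged(node2) :- small(rex).]. New: has_feathers(rex), flagged(node2).
Closure: {active(node2), blue(node2), flagged(node2), green(rex), has_feathers(rex), large(rex), mammal(rex), small(rex), stale(node2), swims(node2)} — 10 facts.

10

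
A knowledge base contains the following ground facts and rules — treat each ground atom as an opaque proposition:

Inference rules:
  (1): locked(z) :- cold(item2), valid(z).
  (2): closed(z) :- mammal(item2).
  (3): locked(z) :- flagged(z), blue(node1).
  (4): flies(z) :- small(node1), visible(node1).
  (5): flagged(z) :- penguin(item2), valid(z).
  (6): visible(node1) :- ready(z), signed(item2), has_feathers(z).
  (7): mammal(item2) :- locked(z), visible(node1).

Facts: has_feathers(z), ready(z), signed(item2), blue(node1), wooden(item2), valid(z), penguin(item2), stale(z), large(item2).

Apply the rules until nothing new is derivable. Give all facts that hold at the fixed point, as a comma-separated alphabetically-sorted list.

blue(node1), closed(z), flagged(z), has_feathers(z), large(item2), locked(z), mammal(item2), penguin(item2), ready(z), signed(item2), stale(z), valid(z), visible(node1), wooden(item2)

Round 1: (5) [flagged(z) :- penguin(item2), valid(z).]; (6) [visible(node1) :- ready(z), signed(item2), has_feathers(z).]. Adds flagged(z), visible(node1).
Round 2: (3) [locked(z) :- flagged(z), blue(node1).]. Adds locked(z).
Round 3: (7) [mammal(item2) :- locked(z), visible(node1).]. Adds mammal(item2).
Round 4: (2) [closed(z) :- mammal(item2).]. Adds closed(z).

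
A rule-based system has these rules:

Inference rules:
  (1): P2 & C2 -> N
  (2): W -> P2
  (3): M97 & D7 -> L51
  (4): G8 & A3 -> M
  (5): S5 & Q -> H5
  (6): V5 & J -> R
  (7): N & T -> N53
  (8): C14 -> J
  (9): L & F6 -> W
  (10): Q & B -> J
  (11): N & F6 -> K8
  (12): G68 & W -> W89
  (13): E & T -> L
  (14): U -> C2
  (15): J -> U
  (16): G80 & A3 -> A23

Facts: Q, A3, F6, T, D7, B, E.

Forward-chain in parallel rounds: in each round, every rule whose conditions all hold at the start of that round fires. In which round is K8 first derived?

Round 1: (10) [Q & B -> J]; (13) [E & T -> L]. Adds J, L.
Round 2: (9) [L & F6 -> W]; (15) [J -> U]. Adds W, U.
Round 3: (2) [W -> P2]; (14) [U -> C2]. Adds P2, C2.
Round 4: (1) [P2 & C2 -> N]. Adds N.
Round 5: (7) [N & T -> N53]; (11) [N & F6 -> K8]. Adds N53, K8.
K8 first appears in round 5.

5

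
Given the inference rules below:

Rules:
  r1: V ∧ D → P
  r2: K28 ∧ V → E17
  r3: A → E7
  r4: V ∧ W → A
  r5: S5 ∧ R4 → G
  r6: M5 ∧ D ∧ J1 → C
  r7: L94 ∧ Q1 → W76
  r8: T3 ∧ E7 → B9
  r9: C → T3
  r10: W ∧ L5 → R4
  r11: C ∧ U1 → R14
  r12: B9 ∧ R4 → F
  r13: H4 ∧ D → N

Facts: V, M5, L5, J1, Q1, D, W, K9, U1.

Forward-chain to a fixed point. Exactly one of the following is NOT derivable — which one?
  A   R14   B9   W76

Round 1 — r1, r4, r6, r10, derive P, A, C, R4.
Round 2 — r3, r9, r11, derive E7, T3, R14.
Round 3 — r8, derive B9.
Round 4 — r12, derive F.
Derived: A (round 1), R14 (round 2), B9 (round 3). W76 never appears in any round.

W76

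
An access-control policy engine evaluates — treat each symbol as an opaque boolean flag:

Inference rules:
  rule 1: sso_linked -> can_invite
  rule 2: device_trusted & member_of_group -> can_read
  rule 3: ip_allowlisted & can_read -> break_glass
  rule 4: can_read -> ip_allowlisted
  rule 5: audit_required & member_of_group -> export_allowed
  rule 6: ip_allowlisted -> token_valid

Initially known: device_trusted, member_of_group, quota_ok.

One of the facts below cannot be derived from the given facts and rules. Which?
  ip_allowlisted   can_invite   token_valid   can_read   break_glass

can_invite

Round 1 — rule 2, derive can_read.
Round 2 — rule 4, derive ip_allowlisted.
Round 3 — rule 3, rule 6, derive break_glass, token_valid.
Derived: token_valid (round 3), can_read (round 1), ip_allowlisted (round 2), break_glass (round 3). can_invite never appears in any round.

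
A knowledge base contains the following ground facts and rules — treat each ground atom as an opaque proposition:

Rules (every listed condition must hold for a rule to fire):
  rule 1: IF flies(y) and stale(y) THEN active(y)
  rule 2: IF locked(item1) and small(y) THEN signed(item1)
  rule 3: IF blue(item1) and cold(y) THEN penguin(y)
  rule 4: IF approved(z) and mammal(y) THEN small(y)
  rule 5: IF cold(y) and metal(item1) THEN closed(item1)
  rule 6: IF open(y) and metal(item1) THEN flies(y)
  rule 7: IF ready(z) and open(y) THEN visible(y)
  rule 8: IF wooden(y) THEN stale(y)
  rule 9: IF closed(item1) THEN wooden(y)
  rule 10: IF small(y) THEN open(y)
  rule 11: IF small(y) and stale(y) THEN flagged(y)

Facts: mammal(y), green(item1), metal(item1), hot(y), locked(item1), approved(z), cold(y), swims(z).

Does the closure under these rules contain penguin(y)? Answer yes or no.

no

[1] rule 4 [IF approved(z) and mammal(y) THEN small(y)]; rule 5 [IF cold(y) and metal(item1) THEN closed(item1)]. ⇒ new: small(y), closed(item1).
[2] rule 2 [IF locked(item1) and small(y) THEN signed(item1)]; rule 9 [IF closed(item1) THEN wooden(y)]; rule 10 [IF small(y) THEN open(y)]. ⇒ new: signed(item1), wooden(y), open(y).
[3] rule 6 [IF open(y) and metal(item1) THEN flies(y)]; rule 8 [IF wooden(y) THEN stale(y)]. ⇒ new: flies(y), stale(y).
[4] rule 1 [IF flies(y) and stale(y) THEN active(y)]; rule 11 [IF small(y) and stale(y) THEN flagged(y)]. ⇒ new: active(y), flagged(y).
Fixed point reached. penguin(y) is concluded only by rule 3; rule 3 needs blue(item1) (never derived).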